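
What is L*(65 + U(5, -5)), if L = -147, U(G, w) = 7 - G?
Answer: -9849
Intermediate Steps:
L*(65 + U(5, -5)) = -147*(65 + (7 - 1*5)) = -147*(65 + (7 - 5)) = -147*(65 + 2) = -147*67 = -9849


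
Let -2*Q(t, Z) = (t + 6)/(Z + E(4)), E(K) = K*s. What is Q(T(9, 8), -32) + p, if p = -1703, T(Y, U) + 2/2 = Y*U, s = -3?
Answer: -13617/8 ≈ -1702.1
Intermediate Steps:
T(Y, U) = -1 + U*Y (T(Y, U) = -1 + Y*U = -1 + U*Y)
E(K) = -3*K (E(K) = K*(-3) = -3*K)
Q(t, Z) = -(6 + t)/(2*(-12 + Z)) (Q(t, Z) = -(t + 6)/(2*(Z - 3*4)) = -(6 + t)/(2*(Z - 12)) = -(6 + t)/(2*(-12 + Z)))
Q(T(9, 8), -32) + p = (-6 - (-1 + 8*9))/(2*(-12 - 32)) - 1703 = (1/2)*(-6 - (-1 + 72))/(-44) - 1703 = (1/2)*(-1/44)*(-6 - 1*71) - 1703 = (1/2)*(-1/44)*(-6 - 71) - 1703 = (1/2)*(-1/44)*(-77) - 1703 = 7/8 - 1703 = -13617/8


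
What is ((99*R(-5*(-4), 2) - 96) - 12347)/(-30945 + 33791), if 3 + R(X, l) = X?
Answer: -5380/1423 ≈ -3.7807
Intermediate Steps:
R(X, l) = -3 + X
((99*R(-5*(-4), 2) - 96) - 12347)/(-30945 + 33791) = ((99*(-3 - 5*(-4)) - 96) - 12347)/(-30945 + 33791) = ((99*(-3 + 20) - 96) - 12347)/2846 = ((99*17 - 96) - 12347)*(1/2846) = ((1683 - 96) - 12347)*(1/2846) = (1587 - 12347)*(1/2846) = -10760*1/2846 = -5380/1423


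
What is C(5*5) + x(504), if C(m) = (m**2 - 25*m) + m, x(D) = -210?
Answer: -185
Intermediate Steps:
C(m) = m**2 - 24*m
C(5*5) + x(504) = (5*5)*(-24 + 5*5) - 210 = 25*(-24 + 25) - 210 = 25*1 - 210 = 25 - 210 = -185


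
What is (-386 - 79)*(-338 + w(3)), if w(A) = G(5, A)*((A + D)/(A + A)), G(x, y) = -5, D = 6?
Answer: 321315/2 ≈ 1.6066e+5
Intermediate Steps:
w(A) = -5*(6 + A)/(2*A) (w(A) = -5*(A + 6)/(A + A) = -5*(6 + A)/(2*A))
(-386 - 79)*(-338 + w(3)) = (-386 - 79)*(-338 + (-5/2 - 15/3)) = -465*(-338 + (-5/2 - 15*⅓)) = -465*(-338 + (-5/2 - 5)) = -465*(-338 - 15/2) = -465*(-691/2) = 321315/2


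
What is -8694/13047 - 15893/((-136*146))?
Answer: 11575969/86353744 ≈ 0.13405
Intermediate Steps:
-8694/13047 - 15893/((-136*146)) = -8694*1/13047 - 15893/(-19856) = -2898/4349 - 15893*(-1/19856) = -2898/4349 + 15893/19856 = 11575969/86353744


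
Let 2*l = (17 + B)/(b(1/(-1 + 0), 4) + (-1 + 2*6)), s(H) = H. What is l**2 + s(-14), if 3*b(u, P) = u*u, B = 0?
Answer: -215/16 ≈ -13.438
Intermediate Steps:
b(u, P) = u**2/3 (b(u, P) = (u*u)/3 = u**2/3)
l = 3/4 (l = ((17 + 0)/((1/(-1 + 0))**2/3 + (-1 + 2*6)))/2 = (17/((1/(-1))**2/3 + (-1 + 12)))/2 = (17/((1/3)*(-1)**2 + 11))/2 = (17/((1/3)*1 + 11))/2 = (17/(1/3 + 11))/2 = (17/(34/3))/2 = (17*(3/34))/2 = (1/2)*(3/2) = 3/4 ≈ 0.75000)
l**2 + s(-14) = (3/4)**2 - 14 = 9/16 - 14 = -215/16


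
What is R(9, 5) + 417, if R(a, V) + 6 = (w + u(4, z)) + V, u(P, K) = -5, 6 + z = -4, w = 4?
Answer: 415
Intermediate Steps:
z = -10 (z = -6 - 4 = -10)
R(a, V) = -7 + V (R(a, V) = -6 + ((4 - 5) + V) = -6 + (-1 + V) = -7 + V)
R(9, 5) + 417 = (-7 + 5) + 417 = -2 + 417 = 415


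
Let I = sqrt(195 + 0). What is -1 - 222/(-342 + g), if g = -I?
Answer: -13615/38923 - 74*sqrt(195)/38923 ≈ -0.37634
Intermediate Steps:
I = sqrt(195) ≈ 13.964
g = -sqrt(195) ≈ -13.964
-1 - 222/(-342 + g) = -1 - 222/(-342 - sqrt(195))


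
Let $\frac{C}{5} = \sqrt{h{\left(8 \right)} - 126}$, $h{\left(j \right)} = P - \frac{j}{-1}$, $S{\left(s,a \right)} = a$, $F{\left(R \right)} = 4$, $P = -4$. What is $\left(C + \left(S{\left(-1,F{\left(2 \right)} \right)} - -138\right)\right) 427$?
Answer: $60634 + 2135 i \sqrt{122} \approx 60634.0 + 23582.0 i$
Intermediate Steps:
$h{\left(j \right)} = -4 + j$ ($h{\left(j \right)} = -4 - \frac{j}{-1} = -4 - j \left(-1\right) = -4 - - j = -4 + j$)
$C = 5 i \sqrt{122}$ ($C = 5 \sqrt{\left(-4 + 8\right) - 126} = 5 \sqrt{4 - 126} = 5 \sqrt{-122} = 5 i \sqrt{122} \approx 55.227 i$)
$\left(C + \left(S{\left(-1,F{\left(2 \right)} \right)} - -138\right)\right) 427 = \left(5 i \sqrt{122} + \left(4 - -138\right)\right) 427 = \left(5 i \sqrt{122} + \left(4 + 138\right)\right) 427 = \left(5 i \sqrt{122} + 142\right) 427 = \left(142 + 5 i \sqrt{122}\right) 427 = 60634 + 2135 i \sqrt{122}$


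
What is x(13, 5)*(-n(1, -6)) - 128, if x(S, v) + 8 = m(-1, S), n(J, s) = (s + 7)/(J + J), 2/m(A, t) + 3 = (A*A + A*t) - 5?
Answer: -2479/20 ≈ -123.95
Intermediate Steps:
m(A, t) = 2/(-8 + A**2 + A*t) (m(A, t) = 2/(-3 + ((A*A + A*t) - 5)) = 2/(-3 + ((A**2 + A*t) - 5)) = 2/(-3 + (-5 + A**2 + A*t)) = 2/(-8 + A**2 + A*t))
n(J, s) = (7 + s)/(2*J) (n(J, s) = (7 + s)/((2*J)) = (7 + s)*(1/(2*J)) = (7 + s)/(2*J))
x(S, v) = -8 + 2/(-7 - S) (x(S, v) = -8 + 2/(-8 + (-1)**2 - S) = -8 + 2/(-8 + 1 - S) = -8 + 2/(-7 - S))
x(13, 5)*(-n(1, -6)) - 128 = (2*(-29 - 4*13)/(7 + 13))*(-(7 - 6)/(2*1)) - 128 = (2*(-29 - 52)/20)*(-1/2) - 128 = (2*(1/20)*(-81))*(-1*1/2) - 128 = -81/10*(-1/2) - 128 = 81/20 - 128 = -2479/20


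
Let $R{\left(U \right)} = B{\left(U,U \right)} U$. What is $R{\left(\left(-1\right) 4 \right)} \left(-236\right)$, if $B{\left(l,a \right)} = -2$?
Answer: $-1888$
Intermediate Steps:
$R{\left(U \right)} = - 2 U$
$R{\left(\left(-1\right) 4 \right)} \left(-236\right) = - 2 \left(\left(-1\right) 4\right) \left(-236\right) = \left(-2\right) \left(-4\right) \left(-236\right) = 8 \left(-236\right) = -1888$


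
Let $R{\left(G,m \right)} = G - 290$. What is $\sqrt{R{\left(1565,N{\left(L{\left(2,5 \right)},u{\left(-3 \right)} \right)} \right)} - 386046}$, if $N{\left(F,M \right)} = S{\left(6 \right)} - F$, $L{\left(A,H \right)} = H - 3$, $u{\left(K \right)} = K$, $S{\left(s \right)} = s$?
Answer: $i \sqrt{384771} \approx 620.3 i$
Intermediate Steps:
$L{\left(A,H \right)} = -3 + H$
$N{\left(F,M \right)} = 6 - F$
$R{\left(G,m \right)} = -290 + G$ ($R{\left(G,m \right)} = G - 290 = -290 + G$)
$\sqrt{R{\left(1565,N{\left(L{\left(2,5 \right)},u{\left(-3 \right)} \right)} \right)} - 386046} = \sqrt{\left(-290 + 1565\right) - 386046} = \sqrt{1275 - 386046} = \sqrt{-384771} = i \sqrt{384771}$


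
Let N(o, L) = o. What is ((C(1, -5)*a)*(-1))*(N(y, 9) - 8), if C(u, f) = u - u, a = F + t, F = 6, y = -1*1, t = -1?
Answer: 0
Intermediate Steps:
y = -1
a = 5 (a = 6 - 1 = 5)
C(u, f) = 0
((C(1, -5)*a)*(-1))*(N(y, 9) - 8) = ((0*5)*(-1))*(-1 - 8) = (0*(-1))*(-9) = 0*(-9) = 0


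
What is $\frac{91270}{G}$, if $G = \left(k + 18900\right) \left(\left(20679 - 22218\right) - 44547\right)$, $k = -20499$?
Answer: $\frac{45635}{36845757} \approx 0.0012385$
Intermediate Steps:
$G = 73691514$ ($G = \left(-20499 + 18900\right) \left(\left(20679 - 22218\right) - 44547\right) = - 1599 \left(\left(20679 - 22218\right) - 44547\right) = - 1599 \left(-1539 - 44547\right) = \left(-1599\right) \left(-46086\right) = 73691514$)
$\frac{91270}{G} = \frac{91270}{73691514} = 91270 \cdot \frac{1}{73691514} = \frac{45635}{36845757}$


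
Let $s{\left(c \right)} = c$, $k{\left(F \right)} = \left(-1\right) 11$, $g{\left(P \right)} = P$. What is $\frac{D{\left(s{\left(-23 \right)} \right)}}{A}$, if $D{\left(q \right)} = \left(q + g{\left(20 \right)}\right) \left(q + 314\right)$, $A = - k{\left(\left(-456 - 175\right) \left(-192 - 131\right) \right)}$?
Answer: $- \frac{873}{11} \approx -79.364$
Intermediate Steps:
$k{\left(F \right)} = -11$
$A = 11$ ($A = \left(-1\right) \left(-11\right) = 11$)
$D{\left(q \right)} = \left(20 + q\right) \left(314 + q\right)$ ($D{\left(q \right)} = \left(q + 20\right) \left(q + 314\right) = \left(20 + q\right) \left(314 + q\right)$)
$\frac{D{\left(s{\left(-23 \right)} \right)}}{A} = \frac{6280 + \left(-23\right)^{2} + 334 \left(-23\right)}{11} = \left(6280 + 529 - 7682\right) \frac{1}{11} = \left(-873\right) \frac{1}{11} = - \frac{873}{11}$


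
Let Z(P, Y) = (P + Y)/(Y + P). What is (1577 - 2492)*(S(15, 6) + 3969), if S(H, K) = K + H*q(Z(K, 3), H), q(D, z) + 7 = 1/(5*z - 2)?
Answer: -258510375/73 ≈ -3.5412e+6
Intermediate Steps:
Z(P, Y) = 1 (Z(P, Y) = (P + Y)/(P + Y) = 1)
q(D, z) = -7 + 1/(-2 + 5*z) (q(D, z) = -7 + 1/(5*z - 2) = -7 + 1/(-2 + 5*z))
S(H, K) = K + 5*H*(3 - 7*H)/(-2 + 5*H) (S(H, K) = K + H*(5*(3 - 7*H)/(-2 + 5*H)) = K + 5*H*(3 - 7*H)/(-2 + 5*H))
(1577 - 2492)*(S(15, 6) + 3969) = (1577 - 2492)*((6*(-2 + 5*15) - 5*15*(-3 + 7*15))/(-2 + 5*15) + 3969) = -915*((6*(-2 + 75) - 5*15*(-3 + 105))/(-2 + 75) + 3969) = -915*((6*73 - 5*15*102)/73 + 3969) = -915*((438 - 7650)/73 + 3969) = -915*((1/73)*(-7212) + 3969) = -915*(-7212/73 + 3969) = -915*282525/73 = -258510375/73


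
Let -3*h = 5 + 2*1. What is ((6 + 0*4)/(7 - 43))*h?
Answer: 7/18 ≈ 0.38889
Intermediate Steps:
h = -7/3 (h = -(5 + 2*1)/3 = -(5 + 2)/3 = -⅓*7 = -7/3 ≈ -2.3333)
((6 + 0*4)/(7 - 43))*h = ((6 + 0*4)/(7 - 43))*(-7/3) = ((6 + 0)/(-36))*(-7/3) = (6*(-1/36))*(-7/3) = -⅙*(-7/3) = 7/18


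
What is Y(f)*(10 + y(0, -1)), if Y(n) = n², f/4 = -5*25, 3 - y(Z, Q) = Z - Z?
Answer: 3250000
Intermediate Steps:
y(Z, Q) = 3 (y(Z, Q) = 3 - (Z - Z) = 3 - 1*0 = 3 + 0 = 3)
f = -500 (f = 4*(-5*25) = 4*(-125) = -500)
Y(f)*(10 + y(0, -1)) = (-500)²*(10 + 3) = 250000*13 = 3250000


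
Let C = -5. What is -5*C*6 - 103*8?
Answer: -674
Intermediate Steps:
-5*C*6 - 103*8 = -5*(-5)*6 - 103*8 = 25*6 - 824 = 150 - 824 = -674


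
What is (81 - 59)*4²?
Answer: 352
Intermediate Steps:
(81 - 59)*4² = 22*16 = 352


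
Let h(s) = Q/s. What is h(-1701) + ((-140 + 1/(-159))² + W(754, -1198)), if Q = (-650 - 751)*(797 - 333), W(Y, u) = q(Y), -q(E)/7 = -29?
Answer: 32151778924/1592703 ≈ 20187.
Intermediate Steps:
q(E) = 203 (q(E) = -7*(-29) = 203)
W(Y, u) = 203
Q = -650064 (Q = -1401*464 = -650064)
h(s) = -650064/s
h(-1701) + ((-140 + 1/(-159))² + W(754, -1198)) = -650064/(-1701) + ((-140 + 1/(-159))² + 203) = -650064*(-1/1701) + ((-140 - 1/159)² + 203) = 216688/567 + ((-22261/159)² + 203) = 216688/567 + (495552121/25281 + 203) = 216688/567 + 500684164/25281 = 32151778924/1592703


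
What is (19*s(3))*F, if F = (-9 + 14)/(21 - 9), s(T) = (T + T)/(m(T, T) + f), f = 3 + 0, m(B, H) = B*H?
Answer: 95/24 ≈ 3.9583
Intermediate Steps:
f = 3
s(T) = 2*T/(3 + T²) (s(T) = (T + T)/(T*T + 3) = (2*T)/(T² + 3) = (2*T)/(3 + T²) = 2*T/(3 + T²))
F = 5/12 ≈ 0.41667
(19*s(3))*F = (19*(2*3/(3 + 3²)))*(5/12) = (19*(2*3/(3 + 9)))*(5/12) = (19*(2*3/12))*(5/12) = (19*(2*3*(1/12)))*(5/12) = (19*(½))*(5/12) = (19/2)*(5/12) = 95/24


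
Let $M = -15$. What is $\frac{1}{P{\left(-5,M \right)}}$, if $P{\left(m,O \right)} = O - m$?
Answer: $- \frac{1}{10} \approx -0.1$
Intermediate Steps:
$\frac{1}{P{\left(-5,M \right)}} = \frac{1}{-15 - -5} = \frac{1}{-15 + 5} = \frac{1}{-10} = - \frac{1}{10}$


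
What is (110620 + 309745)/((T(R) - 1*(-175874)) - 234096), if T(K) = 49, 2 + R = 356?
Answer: -420365/58173 ≈ -7.2261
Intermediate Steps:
R = 354 (R = -2 + 356 = 354)
(110620 + 309745)/((T(R) - 1*(-175874)) - 234096) = (110620 + 309745)/((49 - 1*(-175874)) - 234096) = 420365/((49 + 175874) - 234096) = 420365/(175923 - 234096) = 420365/(-58173) = 420365*(-1/58173) = -420365/58173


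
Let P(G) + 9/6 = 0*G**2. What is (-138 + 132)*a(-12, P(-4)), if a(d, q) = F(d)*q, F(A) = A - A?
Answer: 0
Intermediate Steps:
F(A) = 0
P(G) = -3/2 (P(G) = -3/2 + 0*G**2 = -3/2 + 0 = -3/2)
a(d, q) = 0 (a(d, q) = 0*q = 0)
(-138 + 132)*a(-12, P(-4)) = (-138 + 132)*0 = -6*0 = 0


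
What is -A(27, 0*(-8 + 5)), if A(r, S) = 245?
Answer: -245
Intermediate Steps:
-A(27, 0*(-8 + 5)) = -1*245 = -245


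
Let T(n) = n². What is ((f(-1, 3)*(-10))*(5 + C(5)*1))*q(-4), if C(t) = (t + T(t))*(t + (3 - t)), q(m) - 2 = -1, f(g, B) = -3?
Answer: 2850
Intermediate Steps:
q(m) = 1 (q(m) = 2 - 1 = 1)
C(t) = 3*t + 3*t² (C(t) = (t + t²)*(t + (3 - t)) = (t + t²)*3 = 3*t + 3*t²)
((f(-1, 3)*(-10))*(5 + C(5)*1))*q(-4) = ((-3*(-10))*(5 + (3*5*(1 + 5))*1))*1 = (30*(5 + (3*5*6)*1))*1 = (30*(5 + 90*1))*1 = (30*(5 + 90))*1 = (30*95)*1 = 2850*1 = 2850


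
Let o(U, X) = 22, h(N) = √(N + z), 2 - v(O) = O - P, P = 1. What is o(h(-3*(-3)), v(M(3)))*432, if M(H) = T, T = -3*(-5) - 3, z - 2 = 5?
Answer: 9504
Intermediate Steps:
z = 7 (z = 2 + 5 = 7)
T = 12 (T = 15 - 3 = 12)
M(H) = 12
v(O) = 3 - O (v(O) = 2 - (O - 1*1) = 2 - (O - 1) = 2 - (-1 + O) = 2 + (1 - O) = 3 - O)
h(N) = √(7 + N) (h(N) = √(N + 7) = √(7 + N))
o(h(-3*(-3)), v(M(3)))*432 = 22*432 = 9504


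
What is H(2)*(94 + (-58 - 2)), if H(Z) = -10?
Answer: -340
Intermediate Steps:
H(2)*(94 + (-58 - 2)) = -10*(94 + (-58 - 2)) = -10*(94 - 60) = -10*34 = -340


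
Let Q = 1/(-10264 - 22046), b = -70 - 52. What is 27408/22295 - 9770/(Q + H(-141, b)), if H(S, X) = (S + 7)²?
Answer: 8863146636972/12934630613905 ≈ 0.68523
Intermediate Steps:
b = -122
H(S, X) = (7 + S)²
Q = -1/32310 (Q = 1/(-32310) = -1/32310 ≈ -3.0950e-5)
27408/22295 - 9770/(Q + H(-141, b)) = 27408/22295 - 9770/(-1/32310 + (7 - 141)²) = 27408*(1/22295) - 9770/(-1/32310 + (-134)²) = 27408/22295 - 9770/(-1/32310 + 17956) = 27408/22295 - 9770/580158359/32310 = 27408/22295 - 9770*32310/580158359 = 27408/22295 - 315668700/580158359 = 8863146636972/12934630613905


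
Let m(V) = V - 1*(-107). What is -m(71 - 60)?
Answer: -118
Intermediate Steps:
m(V) = 107 + V (m(V) = V + 107 = 107 + V)
-m(71 - 60) = -(107 + (71 - 60)) = -(107 + 11) = -1*118 = -118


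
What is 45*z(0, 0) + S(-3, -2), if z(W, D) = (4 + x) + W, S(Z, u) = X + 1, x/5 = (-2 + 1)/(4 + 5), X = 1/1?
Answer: 157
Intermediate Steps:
X = 1
x = -5/9 (x = 5*((-2 + 1)/(4 + 5)) = 5*(-1/9) = -5/9 ≈ -0.55556)
S(Z, u) = 2 (S(Z, u) = 1 + 1 = 2)
z(W, D) = 31/9 + W (z(W, D) = (4 - 5/9) + W = 31/9 + W)
45*z(0, 0) + S(-3, -2) = 45*(31/9 + 0) + 2 = 45*(31/9) + 2 = 155 + 2 = 157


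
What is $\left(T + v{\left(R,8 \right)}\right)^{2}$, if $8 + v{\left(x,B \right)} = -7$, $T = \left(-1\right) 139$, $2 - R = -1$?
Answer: $23716$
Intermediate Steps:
$R = 3$ ($R = 2 - -1 = 2 + 1 = 3$)
$T = -139$
$v{\left(x,B \right)} = -15$ ($v{\left(x,B \right)} = -8 - 7 = -15$)
$\left(T + v{\left(R,8 \right)}\right)^{2} = \left(-139 - 15\right)^{2} = \left(-154\right)^{2} = 23716$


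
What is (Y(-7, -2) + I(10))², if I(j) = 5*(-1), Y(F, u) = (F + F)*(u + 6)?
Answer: 3721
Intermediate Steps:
Y(F, u) = 2*F*(6 + u) (Y(F, u) = (2*F)*(6 + u) = 2*F*(6 + u))
I(j) = -5
(Y(-7, -2) + I(10))² = (2*(-7)*(6 - 2) - 5)² = (2*(-7)*4 - 5)² = (-56 - 5)² = (-61)² = 3721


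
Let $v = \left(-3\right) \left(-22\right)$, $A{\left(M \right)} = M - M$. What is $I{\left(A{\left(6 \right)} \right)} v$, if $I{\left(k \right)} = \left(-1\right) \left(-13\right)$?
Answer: $858$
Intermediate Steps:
$A{\left(M \right)} = 0$
$I{\left(k \right)} = 13$
$v = 66$
$I{\left(A{\left(6 \right)} \right)} v = 13 \cdot 66 = 858$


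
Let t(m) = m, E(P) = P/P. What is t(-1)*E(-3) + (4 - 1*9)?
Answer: -6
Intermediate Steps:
E(P) = 1
t(-1)*E(-3) + (4 - 1*9) = -1*1 + (4 - 1*9) = -1 + (4 - 9) = -1 - 5 = -6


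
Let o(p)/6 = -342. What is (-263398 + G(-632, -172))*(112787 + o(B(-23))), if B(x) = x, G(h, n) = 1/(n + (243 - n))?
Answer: -7087672629055/243 ≈ -2.9167e+10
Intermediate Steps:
G(h, n) = 1/243
o(p) = -2052 (o(p) = 6*(-342) = -2052)
(-263398 + G(-632, -172))*(112787 + o(B(-23))) = (-263398 + 1/243)*(112787 - 2052) = -64005713/243*110735 = -7087672629055/243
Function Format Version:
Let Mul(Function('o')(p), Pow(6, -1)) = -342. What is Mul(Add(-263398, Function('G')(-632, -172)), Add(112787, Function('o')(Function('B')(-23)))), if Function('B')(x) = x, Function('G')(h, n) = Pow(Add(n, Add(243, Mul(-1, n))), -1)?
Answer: Rational(-7087672629055, 243) ≈ -2.9167e+10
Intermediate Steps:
Function('G')(h, n) = Rational(1, 243) (Function('G')(h, n) = Pow(243, -1) = Rational(1, 243))
Function('o')(p) = -2052 (Function('o')(p) = Mul(6, -342) = -2052)
Mul(Add(-263398, Function('G')(-632, -172)), Add(112787, Function('o')(Function('B')(-23)))) = Mul(Add(-263398, Rational(1, 243)), Add(112787, -2052)) = Mul(Rational(-64005713, 243), 110735) = Rational(-7087672629055, 243)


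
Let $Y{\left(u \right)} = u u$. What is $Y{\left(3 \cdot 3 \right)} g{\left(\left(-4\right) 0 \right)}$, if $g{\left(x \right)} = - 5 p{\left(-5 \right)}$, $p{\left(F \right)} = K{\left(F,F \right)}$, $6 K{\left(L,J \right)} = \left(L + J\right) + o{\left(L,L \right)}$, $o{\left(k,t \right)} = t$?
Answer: $\frac{2025}{2} \approx 1012.5$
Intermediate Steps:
$K{\left(L,J \right)} = \frac{L}{3} + \frac{J}{6}$ ($K{\left(L,J \right)} = \frac{\left(L + J\right) + L}{6} = \frac{\left(J + L\right) + L}{6} = \frac{J + 2 L}{6} = \frac{L}{3} + \frac{J}{6}$)
$p{\left(F \right)} = \frac{F}{2}$ ($p{\left(F \right)} = \frac{F}{3} + \frac{F}{6} = \frac{F}{2}$)
$Y{\left(u \right)} = u^{2}$
$g{\left(x \right)} = \frac{25}{2}$ ($g{\left(x \right)} = - 5 \cdot \frac{1}{2} \left(-5\right) = \left(-5\right) \left(- \frac{5}{2}\right) = \frac{25}{2}$)
$Y{\left(3 \cdot 3 \right)} g{\left(\left(-4\right) 0 \right)} = \left(3 \cdot 3\right)^{2} \cdot \frac{25}{2} = 9^{2} \cdot \frac{25}{2} = 81 \cdot \frac{25}{2} = \frac{2025}{2}$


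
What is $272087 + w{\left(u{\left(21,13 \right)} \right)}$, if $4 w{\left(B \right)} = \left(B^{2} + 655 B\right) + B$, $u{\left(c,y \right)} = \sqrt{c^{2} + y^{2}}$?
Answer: $\frac{544479}{2} + 164 \sqrt{610} \approx 2.7629 \cdot 10^{5}$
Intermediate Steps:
$w{\left(B \right)} = 164 B + \frac{B^{2}}{4}$ ($w{\left(B \right)} = \frac{\left(B^{2} + 655 B\right) + B}{4} = \frac{B^{2} + 656 B}{4} = 164 B + \frac{B^{2}}{4}$)
$272087 + w{\left(u{\left(21,13 \right)} \right)} = 272087 + \frac{\sqrt{21^{2} + 13^{2}} \left(656 + \sqrt{21^{2} + 13^{2}}\right)}{4} = 272087 + \frac{\sqrt{441 + 169} \left(656 + \sqrt{441 + 169}\right)}{4} = 272087 + \frac{\sqrt{610} \left(656 + \sqrt{610}\right)}{4}$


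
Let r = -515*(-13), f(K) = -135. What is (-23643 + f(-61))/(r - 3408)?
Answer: -23778/3287 ≈ -7.2339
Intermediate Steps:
r = 6695
(-23643 + f(-61))/(r - 3408) = (-23643 - 135)/(6695 - 3408) = -23778/3287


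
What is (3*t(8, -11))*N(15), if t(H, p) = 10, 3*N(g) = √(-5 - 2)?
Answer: 10*I*√7 ≈ 26.458*I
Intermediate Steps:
N(g) = I*√7/3 (N(g) = √(-5 - 2)/3 = √(-7)/3 = (I*√7)/3 = I*√7/3)
(3*t(8, -11))*N(15) = (3*10)*(I*√7/3) = 30*(I*√7/3) = 10*I*√7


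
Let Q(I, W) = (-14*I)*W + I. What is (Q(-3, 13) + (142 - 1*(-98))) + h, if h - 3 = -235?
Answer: 551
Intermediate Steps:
h = -232 (h = 3 - 235 = -232)
Q(I, W) = I - 14*I*W (Q(I, W) = -14*I*W + I = I - 14*I*W)
(Q(-3, 13) + (142 - 1*(-98))) + h = (-3*(1 - 14*13) + (142 - 1*(-98))) - 232 = (-3*(1 - 182) + (142 + 98)) - 232 = (-3*(-181) + 240) - 232 = (543 + 240) - 232 = 783 - 232 = 551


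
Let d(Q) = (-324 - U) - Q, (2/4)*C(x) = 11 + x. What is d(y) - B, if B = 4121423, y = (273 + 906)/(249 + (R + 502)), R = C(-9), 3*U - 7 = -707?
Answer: -9335231992/2265 ≈ -4.1215e+6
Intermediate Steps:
U = -700/3 (U = 7/3 + (1/3)*(-707) = 7/3 - 707/3 = -700/3 ≈ -233.33)
C(x) = 22 + 2*x (C(x) = 2*(11 + x) = 22 + 2*x)
R = 4 (R = 22 + 2*(-9) = 22 - 18 = 4)
y = 1179/755 (y = (273 + 906)/(249 + (4 + 502)) = 1179/(249 + 506) = 1179/755 ≈ 1.5616)
d(Q) = -272/3 - Q (d(Q) = (-324 - 1*(-700/3)) - Q = (-324 + 700/3) - Q = -272/3 - Q)
d(y) - B = (-272/3 - 1*1179/755) - 1*4121423 = (-272/3 - 1179/755) - 4121423 = -208897/2265 - 4121423 = -9335231992/2265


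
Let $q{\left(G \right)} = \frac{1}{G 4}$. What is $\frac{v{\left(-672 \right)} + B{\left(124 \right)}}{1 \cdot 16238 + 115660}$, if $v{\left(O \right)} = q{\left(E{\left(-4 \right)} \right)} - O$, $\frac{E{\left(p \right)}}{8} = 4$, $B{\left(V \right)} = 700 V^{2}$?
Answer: $\frac{459258539}{5627648} \approx 81.608$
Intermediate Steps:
$E{\left(p \right)} = 32$ ($E{\left(p \right)} = 8 \cdot 4 = 32$)
$q{\left(G \right)} = \frac{1}{4 G}$
$v{\left(O \right)} = \frac{1}{128} - O$ ($v{\left(O \right)} = \frac{1}{4 \cdot 32} - O = \frac{1}{4} \cdot \frac{1}{32} - O = \frac{1}{128} - O$)
$\frac{v{\left(-672 \right)} + B{\left(124 \right)}}{1 \cdot 16238 + 115660} = \frac{\left(\frac{1}{128} - -672\right) + 700 \cdot 124^{2}}{1 \cdot 16238 + 115660} = \frac{\left(\frac{1}{128} + 672\right) + 700 \cdot 15376}{16238 + 115660} = \frac{\frac{86017}{128} + 10763200}{131898} = \frac{1377775617}{128} \cdot \frac{1}{131898} = \frac{459258539}{5627648}$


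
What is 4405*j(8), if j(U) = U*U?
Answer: 281920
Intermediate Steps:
j(U) = U²
4405*j(8) = 4405*8² = 4405*64 = 281920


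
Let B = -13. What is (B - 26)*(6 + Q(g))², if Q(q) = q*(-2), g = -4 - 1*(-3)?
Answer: -2496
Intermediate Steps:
g = -1 (g = -4 + 3 = -1)
Q(q) = -2*q
(B - 26)*(6 + Q(g))² = (-13 - 26)*(6 - 2*(-1))² = -39*(6 + 2)² = -39*8² = -39*64 = -2496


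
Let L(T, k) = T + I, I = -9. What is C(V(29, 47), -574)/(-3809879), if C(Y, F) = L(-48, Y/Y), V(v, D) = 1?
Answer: 57/3809879 ≈ 1.4961e-5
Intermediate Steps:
L(T, k) = -9 + T (L(T, k) = T - 9 = -9 + T)
C(Y, F) = -57 (C(Y, F) = -9 - 48 = -57)
C(V(29, 47), -574)/(-3809879) = -57/(-3809879) = -57*(-1/3809879) = 57/3809879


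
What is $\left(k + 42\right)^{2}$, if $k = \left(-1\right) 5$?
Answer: $1369$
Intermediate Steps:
$k = -5$
$\left(k + 42\right)^{2} = \left(-5 + 42\right)^{2} = 37^{2} = 1369$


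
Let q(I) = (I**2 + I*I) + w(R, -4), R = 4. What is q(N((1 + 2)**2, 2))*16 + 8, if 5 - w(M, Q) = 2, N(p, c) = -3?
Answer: 344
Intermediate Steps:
w(M, Q) = 3 (w(M, Q) = 5 - 1*2 = 5 - 2 = 3)
q(I) = 3 + 2*I**2 (q(I) = (I**2 + I*I) + 3 = (I**2 + I**2) + 3 = 2*I**2 + 3 = 3 + 2*I**2)
q(N((1 + 2)**2, 2))*16 + 8 = (3 + 2*(-3)**2)*16 + 8 = (3 + 2*9)*16 + 8 = (3 + 18)*16 + 8 = 21*16 + 8 = 336 + 8 = 344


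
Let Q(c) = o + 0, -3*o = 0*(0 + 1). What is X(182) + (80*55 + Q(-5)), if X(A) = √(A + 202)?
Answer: 4400 + 8*√6 ≈ 4419.6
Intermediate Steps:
o = 0 (o = -0*(0 + 1) = -0 = -⅓*0 = 0)
X(A) = √(202 + A)
Q(c) = 0 (Q(c) = 0 + 0 = 0)
X(182) + (80*55 + Q(-5)) = √(202 + 182) + (80*55 + 0) = √384 + (4400 + 0) = 8*√6 + 4400 = 4400 + 8*√6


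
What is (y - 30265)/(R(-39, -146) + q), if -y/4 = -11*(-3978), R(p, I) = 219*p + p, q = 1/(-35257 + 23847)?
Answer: 2342438770/97897801 ≈ 23.927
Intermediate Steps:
q = -1/11410 (q = 1/(-11410) = -1/11410 ≈ -8.7642e-5)
R(p, I) = 220*p
y = -175032 (y = -(-44)*(-3978) = -4*43758 = -175032)
(y - 30265)/(R(-39, -146) + q) = (-175032 - 30265)/(220*(-39) - 1/11410) = -205297/(-8580 - 1/11410) = -205297/(-97897801/11410) = -205297*(-11410/97897801) = 2342438770/97897801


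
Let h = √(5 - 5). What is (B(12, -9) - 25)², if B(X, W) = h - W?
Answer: 256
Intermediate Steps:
h = 0 (h = √0 = 0)
B(X, W) = -W (B(X, W) = 0 - W = -W)
(B(12, -9) - 25)² = (-1*(-9) - 25)² = (9 - 25)² = (-16)² = 256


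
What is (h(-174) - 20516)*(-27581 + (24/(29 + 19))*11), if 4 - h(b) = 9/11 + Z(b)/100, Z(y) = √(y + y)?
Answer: 12444326791/22 + 55151*I*√87/100 ≈ 5.6565e+8 + 5144.1*I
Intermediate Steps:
Z(y) = √2*√y (Z(y) = √(2*y) = √2*√y)
h(b) = 35/11 - √2*√b/100 (h(b) = 4 - (9/11 + (√2*√b)/100) = 4 - (9*(1/11) + (√2*√b)*(1/100)) = 4 - (9/11 + √2*√b/100) = 4 + (-9/11 - √2*√b/100) = 35/11 - √2*√b/100)
(h(-174) - 20516)*(-27581 + (24/(29 + 19))*11) = ((35/11 - √2*√(-174)/100) - 20516)*(-27581 + (24/(29 + 19))*11) = ((35/11 - √2*I*√174/100) - 20516)*(-27581 + (24/48)*11) = ((35/11 - I*√87/50) - 20516)*(-27581 + ((1/48)*24)*11) = (-225641/11 - I*√87/50)*(-27581 + (½)*11) = (-225641/11 - I*√87/50)*(-27581 + 11/2) = (-225641/11 - I*√87/50)*(-55151/2) = 12444326791/22 + 55151*I*√87/100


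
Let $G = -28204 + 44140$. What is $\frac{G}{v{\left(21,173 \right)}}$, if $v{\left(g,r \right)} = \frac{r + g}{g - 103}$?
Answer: $- \frac{653376}{97} \approx -6735.8$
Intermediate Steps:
$G = 15936$
$v{\left(g,r \right)} = \frac{g + r}{-103 + g}$
$\frac{G}{v{\left(21,173 \right)}} = \frac{15936}{\frac{1}{-103 + 21} \left(21 + 173\right)} = \frac{15936}{\frac{1}{-82} \cdot 194} = \frac{15936}{\left(- \frac{1}{82}\right) 194} = \frac{15936}{- \frac{97}{41}} = 15936 \left(- \frac{41}{97}\right) = - \frac{653376}{97}$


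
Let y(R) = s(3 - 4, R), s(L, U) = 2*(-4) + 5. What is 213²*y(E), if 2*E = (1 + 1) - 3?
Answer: -136107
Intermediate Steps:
E = -½ (E = ((1 + 1) - 3)/2 = (2 - 3)/2 = (½)*(-1) = -½ ≈ -0.50000)
s(L, U) = -3 (s(L, U) = -8 + 5 = -3)
y(R) = -3
213²*y(E) = 213²*(-3) = 45369*(-3) = -136107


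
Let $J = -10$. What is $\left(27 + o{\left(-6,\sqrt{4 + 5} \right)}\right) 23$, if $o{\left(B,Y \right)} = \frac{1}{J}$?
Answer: $\frac{6187}{10} \approx 618.7$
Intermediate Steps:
$o{\left(B,Y \right)} = - \frac{1}{10}$ ($o{\left(B,Y \right)} = \frac{1}{-10} = - \frac{1}{10}$)
$\left(27 + o{\left(-6,\sqrt{4 + 5} \right)}\right) 23 = \left(27 - \frac{1}{10}\right) 23 = \frac{269}{10} \cdot 23 = \frac{6187}{10}$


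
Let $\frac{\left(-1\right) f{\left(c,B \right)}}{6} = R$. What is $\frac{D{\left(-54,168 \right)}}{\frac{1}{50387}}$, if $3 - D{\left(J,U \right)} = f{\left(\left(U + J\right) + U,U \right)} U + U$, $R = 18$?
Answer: $905907873$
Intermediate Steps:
$f{\left(c,B \right)} = -108$ ($f{\left(c,B \right)} = \left(-6\right) 18 = -108$)
$D{\left(J,U \right)} = 3 + 107 U$ ($D{\left(J,U \right)} = 3 - \left(- 108 U + U\right) = 3 - - 107 U = 3 + 107 U$)
$\frac{D{\left(-54,168 \right)}}{\frac{1}{50387}} = \frac{3 + 107 \cdot 168}{\frac{1}{50387}} = \left(3 + 17976\right) \frac{1}{\frac{1}{50387}} = 17979 \cdot 50387 = 905907873$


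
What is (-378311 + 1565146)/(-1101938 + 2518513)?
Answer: 237367/283315 ≈ 0.83782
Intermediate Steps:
(-378311 + 1565146)/(-1101938 + 2518513) = 1186835/1416575 = 1186835*(1/1416575) = 237367/283315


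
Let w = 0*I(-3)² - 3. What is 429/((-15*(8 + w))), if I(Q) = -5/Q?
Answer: -143/25 ≈ -5.7200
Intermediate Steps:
w = -3 (w = 0*(-5/(-3))² - 3 = 0*(-5*(-⅓))² - 3 = 0*(5/3)² - 3 = 0*(25/9) - 3 = 0 - 3 = -3)
429/((-15*(8 + w))) = 429/((-15*(8 - 3))) = 429/((-15*5)) = 429/(-75) = 429*(-1/75) = -143/25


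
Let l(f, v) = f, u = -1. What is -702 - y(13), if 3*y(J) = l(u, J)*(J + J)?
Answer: -2080/3 ≈ -693.33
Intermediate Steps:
y(J) = -2*J/3 (y(J) = (-(J + J))/3 = (-2*J)/3 = -2*J/3)
-702 - y(13) = -702 - (-2)*13/3 = -702 - 1*(-26/3) = -702 + 26/3 = -2080/3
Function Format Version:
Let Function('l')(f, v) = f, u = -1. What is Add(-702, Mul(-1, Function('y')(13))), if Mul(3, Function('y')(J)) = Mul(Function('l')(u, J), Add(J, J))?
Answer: Rational(-2080, 3) ≈ -693.33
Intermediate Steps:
Function('y')(J) = Mul(Rational(-2, 3), J) (Function('y')(J) = Mul(Rational(1, 3), Mul(-1, Add(J, J))) = Mul(Rational(1, 3), Mul(-1, Mul(2, J))) = Mul(Rational(1, 3), Mul(-2, J)) = Mul(Rational(-2, 3), J))
Add(-702, Mul(-1, Function('y')(13))) = Add(-702, Mul(-1, Mul(Rational(-2, 3), 13))) = Add(-702, Mul(-1, Rational(-26, 3))) = Add(-702, Rational(26, 3)) = Rational(-2080, 3)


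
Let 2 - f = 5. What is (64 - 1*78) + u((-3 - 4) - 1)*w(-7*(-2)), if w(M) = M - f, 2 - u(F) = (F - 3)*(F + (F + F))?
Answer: -4468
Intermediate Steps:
f = -3 (f = 2 - 1*5 = 2 - 5 = -3)
u(F) = 2 - 3*F*(-3 + F) (u(F) = 2 - (F - 3)*(F + (F + F)) = 2 - (-3 + F)*(F + 2*F) = 2 - (-3 + F)*3*F = 2 - 3*F*(-3 + F))
w(M) = 3 + M (w(M) = M - 1*(-3) = M + 3 = 3 + M)
(64 - 1*78) + u((-3 - 4) - 1)*w(-7*(-2)) = (64 - 1*78) + (2 - 3*((-3 - 4) - 1)² + 9*((-3 - 4) - 1))*(3 - 7*(-2)) = (64 - 78) + (2 - 3*(-7 - 1)² + 9*(-7 - 1))*(3 + 14) = -14 + (2 - 3*(-8)² + 9*(-8))*17 = -14 + (2 - 3*64 - 72)*17 = -14 + (2 - 192 - 72)*17 = -14 - 262*17 = -14 - 4454 = -4468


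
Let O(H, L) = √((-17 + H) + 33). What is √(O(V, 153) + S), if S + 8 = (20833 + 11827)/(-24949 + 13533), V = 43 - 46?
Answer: √(-88465438 + 8145316*√13)/2854 ≈ 2.6936*I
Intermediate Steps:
V = -3
O(H, L) = √(16 + H)
S = -30997/2854 (S = -8 + (20833 + 11827)/(-24949 + 13533) = -8 + 32660/(-11416) = -8 + 32660*(-1/11416) = -8 - 8165/2854 = -30997/2854 ≈ -10.861)
√(O(V, 153) + S) = √(√(16 - 3) - 30997/2854) = √(√13 - 30997/2854) = √(-30997/2854 + √13)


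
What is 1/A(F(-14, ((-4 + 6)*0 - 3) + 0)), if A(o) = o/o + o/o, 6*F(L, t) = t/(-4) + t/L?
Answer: ½ ≈ 0.50000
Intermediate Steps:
F(L, t) = -t/24 + t/(6*L) (F(L, t) = (t/(-4) + t/L)/6 = (t*(-¼) + t/L)/6 = (-t/4 + t/L)/6 = -t/24 + t/(6*L))
A(o) = 2 (A(o) = 1 + 1 = 2)
1/A(F(-14, ((-4 + 6)*0 - 3) + 0)) = 1/2 = ½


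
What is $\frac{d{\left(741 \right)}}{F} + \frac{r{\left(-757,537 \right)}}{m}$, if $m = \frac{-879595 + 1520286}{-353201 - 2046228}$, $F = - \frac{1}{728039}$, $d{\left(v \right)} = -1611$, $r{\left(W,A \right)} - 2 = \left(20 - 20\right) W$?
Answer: $\frac{751447779503981}{640691} \approx 1.1729 \cdot 10^{9}$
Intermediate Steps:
$r{\left(W,A \right)} = 2$ ($r{\left(W,A \right)} = 2 + \left(20 - 20\right) W = 2 + 0 W = 2 + 0 = 2$)
$F = - \frac{1}{728039}$ ($F = \left(-1\right) \frac{1}{728039} = - \frac{1}{728039} \approx -1.3736 \cdot 10^{-6}$)
$m = - \frac{640691}{2399429}$ ($m = \frac{640691}{-2399429} = 640691 \left(- \frac{1}{2399429}\right) = - \frac{640691}{2399429} \approx -0.26702$)
$\frac{d{\left(741 \right)}}{F} + \frac{r{\left(-757,537 \right)}}{m} = - \frac{1611}{- \frac{1}{728039}} + \frac{2}{- \frac{640691}{2399429}} = \left(-1611\right) \left(-728039\right) + 2 \left(- \frac{2399429}{640691}\right) = 1172870829 - \frac{4798858}{640691} = \frac{751447779503981}{640691}$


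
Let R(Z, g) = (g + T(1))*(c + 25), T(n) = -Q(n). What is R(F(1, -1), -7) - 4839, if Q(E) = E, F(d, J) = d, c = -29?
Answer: -4807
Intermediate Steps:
T(n) = -n
R(Z, g) = 4 - 4*g (R(Z, g) = (g - 1*1)*(-29 + 25) = (g - 1)*(-4) = (-1 + g)*(-4) = 4 - 4*g)
R(F(1, -1), -7) - 4839 = (4 - 4*(-7)) - 4839 = (4 + 28) - 4839 = 32 - 4839 = -4807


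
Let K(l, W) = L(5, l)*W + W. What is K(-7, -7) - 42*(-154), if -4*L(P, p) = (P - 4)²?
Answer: 25851/4 ≈ 6462.8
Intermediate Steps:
L(P, p) = -(-4 + P)²/4 (L(P, p) = -(P - 4)²/4 = -(-4 + P)²/4)
K(l, W) = 3*W/4 (K(l, W) = (-(-4 + 5)²/4)*W + W = (-¼*1²)*W + W = (-¼*1)*W + W = -W/4 + W = 3*W/4)
K(-7, -7) - 42*(-154) = (¾)*(-7) - 42*(-154) = -21/4 + 6468 = 25851/4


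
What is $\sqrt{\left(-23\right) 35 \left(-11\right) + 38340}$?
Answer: $\sqrt{47195} \approx 217.24$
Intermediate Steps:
$\sqrt{\left(-23\right) 35 \left(-11\right) + 38340} = \sqrt{\left(-805\right) \left(-11\right) + 38340} = \sqrt{8855 + 38340} = \sqrt{47195}$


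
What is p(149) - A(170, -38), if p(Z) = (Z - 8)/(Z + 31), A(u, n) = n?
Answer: 2327/60 ≈ 38.783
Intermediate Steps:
p(Z) = (-8 + Z)/(31 + Z)
p(149) - A(170, -38) = (-8 + 149)/(31 + 149) - 1*(-38) = 141/180 + 38 = (1/180)*141 + 38 = 47/60 + 38 = 2327/60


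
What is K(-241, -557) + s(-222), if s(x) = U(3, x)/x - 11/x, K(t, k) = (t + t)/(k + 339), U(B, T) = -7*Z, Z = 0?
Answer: 54701/24198 ≈ 2.2606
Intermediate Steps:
U(B, T) = 0 (U(B, T) = -7*0 = 0)
K(t, k) = 2*t/(339 + k) (K(t, k) = (2*t)/(339 + k) = 2*t/(339 + k))
s(x) = -11/x (s(x) = 0/x - 11/x = 0 - 11/x = -11/x)
K(-241, -557) + s(-222) = 2*(-241)/(339 - 557) - 11/(-222) = 2*(-241)/(-218) - 11*(-1/222) = 2*(-241)*(-1/218) + 11/222 = 241/109 + 11/222 = 54701/24198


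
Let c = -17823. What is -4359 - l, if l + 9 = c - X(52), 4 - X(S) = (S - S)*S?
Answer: 13477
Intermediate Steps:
X(S) = 4 (X(S) = 4 - (S - S)*S = 4 - 0*S = 4 - 1*0 = 4 + 0 = 4)
l = -17836 (l = -9 + (-17823 - 1*4) = -9 + (-17823 - 4) = -9 - 17827 = -17836)
-4359 - l = -4359 - 1*(-17836) = -4359 + 17836 = 13477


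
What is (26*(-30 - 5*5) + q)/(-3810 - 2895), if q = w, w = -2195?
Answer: 725/1341 ≈ 0.54064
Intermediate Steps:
q = -2195
(26*(-30 - 5*5) + q)/(-3810 - 2895) = (26*(-30 - 5*5) - 2195)/(-3810 - 2895) = (26*(-30 - 25) - 2195)/(-6705) = (26*(-55) - 2195)*(-1/6705) = (-1430 - 2195)*(-1/6705) = -3625*(-1/6705) = 725/1341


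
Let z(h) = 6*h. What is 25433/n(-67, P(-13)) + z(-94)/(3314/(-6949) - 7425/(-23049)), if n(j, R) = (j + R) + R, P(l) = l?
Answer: 863407889671/256143297 ≈ 3370.8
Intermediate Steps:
n(j, R) = j + 2*R (n(j, R) = (R + j) + R = j + 2*R)
25433/n(-67, P(-13)) + z(-94)/(3314/(-6949) - 7425/(-23049)) = 25433/(-67 + 2*(-13)) + (6*(-94))/(3314/(-6949) - 7425/(-23049)) = 25433/(-67 - 26) - 564/(3314*(-1/6949) - 7425*(-1/23049)) = 25433/(-93) - 564/(-3314/6949 + 825/2561) = 25433*(-1/93) - 564/(-2754229/17796389) = -25433/93 - 564*(-17796389/2754229) = -25433/93 + 10037163396/2754229 = 863407889671/256143297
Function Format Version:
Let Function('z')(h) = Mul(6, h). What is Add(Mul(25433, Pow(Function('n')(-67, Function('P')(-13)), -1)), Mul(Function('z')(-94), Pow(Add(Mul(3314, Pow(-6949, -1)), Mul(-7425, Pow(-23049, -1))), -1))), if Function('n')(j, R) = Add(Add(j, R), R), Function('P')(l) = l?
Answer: Rational(863407889671, 256143297) ≈ 3370.8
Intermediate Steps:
Function('n')(j, R) = Add(j, Mul(2, R)) (Function('n')(j, R) = Add(Add(R, j), R) = Add(j, Mul(2, R)))
Add(Mul(25433, Pow(Function('n')(-67, Function('P')(-13)), -1)), Mul(Function('z')(-94), Pow(Add(Mul(3314, Pow(-6949, -1)), Mul(-7425, Pow(-23049, -1))), -1))) = Add(Mul(25433, Pow(Add(-67, Mul(2, -13)), -1)), Mul(Mul(6, -94), Pow(Add(Mul(3314, Pow(-6949, -1)), Mul(-7425, Pow(-23049, -1))), -1))) = Add(Mul(25433, Pow(Add(-67, -26), -1)), Mul(-564, Pow(Add(Mul(3314, Rational(-1, 6949)), Mul(-7425, Rational(-1, 23049))), -1))) = Add(Mul(25433, Pow(-93, -1)), Mul(-564, Pow(Add(Rational(-3314, 6949), Rational(825, 2561)), -1))) = Add(Mul(25433, Rational(-1, 93)), Mul(-564, Pow(Rational(-2754229, 17796389), -1))) = Add(Rational(-25433, 93), Mul(-564, Rational(-17796389, 2754229))) = Add(Rational(-25433, 93), Rational(10037163396, 2754229)) = Rational(863407889671, 256143297)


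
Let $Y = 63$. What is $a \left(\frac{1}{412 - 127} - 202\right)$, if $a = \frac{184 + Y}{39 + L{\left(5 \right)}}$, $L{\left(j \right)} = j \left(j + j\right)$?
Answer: $- \frac{748397}{1335} \approx -560.6$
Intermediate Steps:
$L{\left(j \right)} = 2 j^{2}$ ($L{\left(j \right)} = j 2 j = 2 j^{2}$)
$a = \frac{247}{89}$ ($a = \frac{184 + 63}{39 + 2 \cdot 5^{2}} = \frac{247}{39 + 2 \cdot 25} = \frac{247}{39 + 50} = \frac{247}{89} \approx 2.7753$)
$a \left(\frac{1}{412 - 127} - 202\right) = \frac{247 \left(\frac{1}{412 - 127} - 202\right)}{89} = \frac{247 \left(\frac{1}{285} - 202\right)}{89} = \frac{247}{89} \left(- \frac{57569}{285}\right) = - \frac{748397}{1335}$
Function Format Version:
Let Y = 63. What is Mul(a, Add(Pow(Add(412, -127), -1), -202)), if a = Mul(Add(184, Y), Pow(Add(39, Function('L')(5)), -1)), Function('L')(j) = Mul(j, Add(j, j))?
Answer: Rational(-748397, 1335) ≈ -560.60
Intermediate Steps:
Function('L')(j) = Mul(2, Pow(j, 2)) (Function('L')(j) = Mul(j, Mul(2, j)) = Mul(2, Pow(j, 2)))
a = Rational(247, 89) (a = Mul(Add(184, 63), Pow(Add(39, Mul(2, Pow(5, 2))), -1)) = Mul(247, Pow(Add(39, Mul(2, 25)), -1)) = Mul(247, Pow(Add(39, 50), -1)) = Mul(247, Pow(89, -1)) = Mul(247, Rational(1, 89)) = Rational(247, 89) ≈ 2.7753)
Mul(a, Add(Pow(Add(412, -127), -1), -202)) = Mul(Rational(247, 89), Add(Pow(Add(412, -127), -1), -202)) = Mul(Rational(247, 89), Add(Pow(285, -1), -202)) = Mul(Rational(247, 89), Add(Rational(1, 285), -202)) = Mul(Rational(247, 89), Rational(-57569, 285)) = Rational(-748397, 1335)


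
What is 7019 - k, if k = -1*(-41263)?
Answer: -34244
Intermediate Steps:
k = 41263
7019 - k = 7019 - 1*41263 = 7019 - 41263 = -34244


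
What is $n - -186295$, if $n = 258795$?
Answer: $445090$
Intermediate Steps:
$n - -186295 = 258795 - -186295 = 258795 + 186295 = 445090$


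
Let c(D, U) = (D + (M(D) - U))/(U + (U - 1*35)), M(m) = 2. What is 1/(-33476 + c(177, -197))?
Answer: -429/14361580 ≈ -2.9871e-5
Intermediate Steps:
c(D, U) = (2 + D - U)/(-35 + 2*U) (c(D, U) = (D + (2 - U))/(U + (U - 1*35)) = (2 + D - U)/(U + (U - 35)) = (2 + D - U)/(U + (-35 + U)) = (2 + D - U)/(-35 + 2*U))
1/(-33476 + c(177, -197)) = 1/(-33476 + (2 + 177 - 1*(-197))/(-35 + 2*(-197))) = 1/(-33476 + (2 + 177 + 197)/(-35 - 394)) = 1/(-33476 + 376/(-429)) = 1/(-33476 - 1/429*376) = 1/(-33476 - 376/429) = 1/(-14361580/429) = -429/14361580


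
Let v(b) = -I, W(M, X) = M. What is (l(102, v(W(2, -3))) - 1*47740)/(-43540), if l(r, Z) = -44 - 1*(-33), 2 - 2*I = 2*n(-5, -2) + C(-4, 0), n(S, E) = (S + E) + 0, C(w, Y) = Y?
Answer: 47751/43540 ≈ 1.0967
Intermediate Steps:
n(S, E) = E + S (n(S, E) = (E + S) + 0 = E + S)
I = 8 (I = 1 - (2*(-2 - 5) + 0)/2 = 1 - (2*(-7) + 0)/2 = 1 - (-14 + 0)/2 = 1 - ½*(-14) = 1 + 7 = 8)
v(b) = -8 (v(b) = -1*8 = -8)
l(r, Z) = -11 (l(r, Z) = -44 + 33 = -11)
(l(102, v(W(2, -3))) - 1*47740)/(-43540) = (-11 - 1*47740)/(-43540) = (-11 - 47740)*(-1/43540) = -47751*(-1/43540) = 47751/43540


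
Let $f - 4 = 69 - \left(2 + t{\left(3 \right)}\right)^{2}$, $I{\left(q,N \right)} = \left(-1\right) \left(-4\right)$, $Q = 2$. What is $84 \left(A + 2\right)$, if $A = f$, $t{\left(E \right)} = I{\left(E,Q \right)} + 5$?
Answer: $-3864$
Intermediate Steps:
$I{\left(q,N \right)} = 4$
$t{\left(E \right)} = 9$ ($t{\left(E \right)} = 4 + 5 = 9$)
$f = -48$ ($f = 4 + \left(69 - \left(2 + 9\right)^{2}\right) = 4 + \left(69 - 11^{2}\right) = 4 + \left(69 - 121\right) = 4 - 52 = -48$)
$A = -48$
$84 \left(A + 2\right) = 84 \left(-48 + 2\right) = 84 \left(-46\right) = -3864$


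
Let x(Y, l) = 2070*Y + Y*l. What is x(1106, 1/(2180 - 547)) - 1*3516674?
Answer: -2004104676/1633 ≈ -1.2273e+6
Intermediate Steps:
x(1106, 1/(2180 - 547)) - 1*3516674 = 1106*(2070 + 1/(2180 - 547)) - 1*3516674 = 1106*(2070 + 1/1633) - 3516674 = 1106*(3380311/1633) - 3516674 = 3738623966/1633 - 3516674 = -2004104676/1633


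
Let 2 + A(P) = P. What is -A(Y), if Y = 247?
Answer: -245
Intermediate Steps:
A(P) = -2 + P
-A(Y) = -(-2 + 247) = -1*245 = -245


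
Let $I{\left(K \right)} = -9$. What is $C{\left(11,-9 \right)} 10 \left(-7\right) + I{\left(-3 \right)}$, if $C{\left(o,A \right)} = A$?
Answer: $621$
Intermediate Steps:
$C{\left(11,-9 \right)} 10 \left(-7\right) + I{\left(-3 \right)} = - 9 \cdot 10 \left(-7\right) - 9 = \left(-9\right) \left(-70\right) - 9 = 630 - 9 = 621$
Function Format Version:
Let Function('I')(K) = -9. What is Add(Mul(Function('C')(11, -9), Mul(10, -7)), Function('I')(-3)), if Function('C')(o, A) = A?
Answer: 621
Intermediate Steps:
Add(Mul(Function('C')(11, -9), Mul(10, -7)), Function('I')(-3)) = Add(Mul(-9, Mul(10, -7)), -9) = Add(Mul(-9, -70), -9) = Add(630, -9) = 621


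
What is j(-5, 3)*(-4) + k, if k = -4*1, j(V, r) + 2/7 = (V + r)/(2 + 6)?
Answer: -13/7 ≈ -1.8571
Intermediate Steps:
j(V, r) = -2/7 + V/8 + r/8 (j(V, r) = -2/7 + (V + r)/(2 + 6) = -2/7 + (V + r)/8 = -2/7 + (V + r)*(⅛) = -2/7 + (V/8 + r/8) = -2/7 + V/8 + r/8)
k = -4
j(-5, 3)*(-4) + k = (-2/7 + (⅛)*(-5) + (⅛)*3)*(-4) - 4 = (-2/7 - 5/8 + 3/8)*(-4) - 4 = -15/28*(-4) - 4 = 15/7 - 4 = -13/7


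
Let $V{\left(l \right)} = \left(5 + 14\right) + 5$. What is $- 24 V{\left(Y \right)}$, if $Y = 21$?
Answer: $-576$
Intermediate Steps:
$V{\left(l \right)} = 24$ ($V{\left(l \right)} = 19 + 5 = 24$)
$- 24 V{\left(Y \right)} = \left(-24\right) 24 = -576$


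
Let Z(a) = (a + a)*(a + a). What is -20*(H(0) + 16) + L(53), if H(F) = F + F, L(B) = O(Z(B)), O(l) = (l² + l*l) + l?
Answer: 252506308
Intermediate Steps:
Z(a) = 4*a² (Z(a) = (2*a)*(2*a) = 4*a²)
O(l) = l + 2*l² (O(l) = (l² + l²) + l = 2*l² + l = l + 2*l²)
L(B) = 4*B²*(1 + 8*B²) (L(B) = (4*B²)*(1 + 2*(4*B²)) = (4*B²)*(1 + 8*B²) = 4*B²*(1 + 8*B²))
H(F) = 2*F
-20*(H(0) + 16) + L(53) = -20*(2*0 + 16) + 53²*(4 + 32*53²) = -20*(0 + 16) + 2809*(4 + 32*2809) = -20*16 + 2809*(4 + 89888) = -320 + 2809*89892 = -320 + 252506628 = 252506308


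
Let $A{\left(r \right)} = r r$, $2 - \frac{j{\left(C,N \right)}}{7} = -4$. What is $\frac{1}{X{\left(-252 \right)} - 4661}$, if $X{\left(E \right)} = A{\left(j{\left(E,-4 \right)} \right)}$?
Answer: $- \frac{1}{2897} \approx -0.00034518$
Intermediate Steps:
$j{\left(C,N \right)} = 42$ ($j{\left(C,N \right)} = 14 - -28 = 14 + 28 = 42$)
$A{\left(r \right)} = r^{2}$
$X{\left(E \right)} = 1764$ ($X{\left(E \right)} = 42^{2} = 1764$)
$\frac{1}{X{\left(-252 \right)} - 4661} = \frac{1}{1764 - 4661} = \frac{1}{-2897} = - \frac{1}{2897}$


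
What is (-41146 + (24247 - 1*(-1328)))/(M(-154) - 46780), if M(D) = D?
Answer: 15571/46934 ≈ 0.33176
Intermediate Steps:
(-41146 + (24247 - 1*(-1328)))/(M(-154) - 46780) = (-41146 + (24247 - 1*(-1328)))/(-154 - 46780) = (-41146 + (24247 + 1328))/(-46934) = (-41146 + 25575)*(-1/46934) = -15571*(-1/46934) = 15571/46934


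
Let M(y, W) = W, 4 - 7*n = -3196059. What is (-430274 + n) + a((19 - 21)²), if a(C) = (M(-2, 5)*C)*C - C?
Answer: 184677/7 ≈ 26382.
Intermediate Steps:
n = 3196063/7 (n = 4/7 - ⅐*(-3196059) = 4/7 + 3196059/7 = 3196063/7 ≈ 4.5658e+5)
a(C) = -C + 5*C² (a(C) = (5*C)*C - C = 5*C² - C = -C + 5*C²)
(-430274 + n) + a((19 - 21)²) = (-430274 + 3196063/7) + (19 - 21)²*(-1 + 5*(19 - 21)²) = 184145/7 + (-2)²*(-1 + 5*(-2)²) = 184145/7 + 4*(-1 + 5*4) = 184145/7 + 4*(-1 + 20) = 184145/7 + 4*19 = 184145/7 + 76 = 184677/7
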